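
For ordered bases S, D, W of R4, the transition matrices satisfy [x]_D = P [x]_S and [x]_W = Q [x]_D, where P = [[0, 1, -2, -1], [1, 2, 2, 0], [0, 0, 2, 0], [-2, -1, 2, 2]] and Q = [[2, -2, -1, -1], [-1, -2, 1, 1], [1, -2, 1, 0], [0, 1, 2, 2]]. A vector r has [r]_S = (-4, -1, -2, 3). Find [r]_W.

Composing the changes, [r]_W = Q P [r]_S.
Q P = [[0, -1, -12, -4], [-4, -6, 2, 3], [-2, -3, -4, -1], [-3, 0, 10, 4]]; applying this to (-4, -1, -2, 3) gives (13, 27, 16, 4).

(13, 27, 16, 4)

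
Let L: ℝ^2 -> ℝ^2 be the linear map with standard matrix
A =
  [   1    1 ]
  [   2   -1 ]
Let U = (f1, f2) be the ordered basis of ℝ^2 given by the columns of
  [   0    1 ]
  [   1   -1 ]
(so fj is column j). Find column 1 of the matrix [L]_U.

[0, 1]

Compute L(f1) = A f1 = [1, -1] in standard coordinates.
Then write this in U-coordinates: solve for y in y_1 f1 + y_2 f2 = [1, -1].
This gives y = [0, 1], which is column 1 of [L]_U.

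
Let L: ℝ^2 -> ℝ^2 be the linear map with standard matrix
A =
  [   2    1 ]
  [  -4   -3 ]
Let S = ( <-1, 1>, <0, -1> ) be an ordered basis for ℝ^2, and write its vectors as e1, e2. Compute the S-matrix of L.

Let P have columns e1, e2. Then [L]_S = P^(-1) A P.
Here det P = 1, so P^(-1) is integer; computing A P first and then P^(-1)(A P) gives [[1, 1], [0, -2]].

[[1, 1], [0, -2]]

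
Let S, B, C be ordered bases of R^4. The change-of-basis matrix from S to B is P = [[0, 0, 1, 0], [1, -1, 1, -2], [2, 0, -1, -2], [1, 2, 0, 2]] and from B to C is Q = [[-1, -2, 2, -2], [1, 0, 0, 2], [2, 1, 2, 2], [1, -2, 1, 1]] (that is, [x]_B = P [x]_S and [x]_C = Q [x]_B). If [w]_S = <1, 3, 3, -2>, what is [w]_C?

<-13, 9, 23, -1>

Apply P to get B-coordinates <3, 5, 3, 3>, then Q to get C-coordinates.
The result is [w]_C = <-13, 9, 23, -1>.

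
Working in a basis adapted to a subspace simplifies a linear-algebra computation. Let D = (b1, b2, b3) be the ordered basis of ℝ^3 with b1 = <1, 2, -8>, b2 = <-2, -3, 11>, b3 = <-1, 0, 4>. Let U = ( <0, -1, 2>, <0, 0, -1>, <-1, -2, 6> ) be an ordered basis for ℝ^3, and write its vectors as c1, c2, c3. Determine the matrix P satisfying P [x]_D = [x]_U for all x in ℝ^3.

[[0, -1, -2], [2, -1, -2], [-1, 2, 1]]

Take x = bj: its D-coordinates are the j-th standard unit vector, so P e_j — column j of P — equals [bj]_U.
b1 = 0·c1 + 2c2 - c3, giving column 1 = <0, 2, -1>; repeating for each j gives P = [[0, -1, -2], [2, -1, -2], [-1, 2, 1]].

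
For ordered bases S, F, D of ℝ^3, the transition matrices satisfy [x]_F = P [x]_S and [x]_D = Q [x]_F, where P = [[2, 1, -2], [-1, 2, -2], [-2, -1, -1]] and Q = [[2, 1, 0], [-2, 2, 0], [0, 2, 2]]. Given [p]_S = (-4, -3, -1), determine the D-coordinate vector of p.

First [p]_F = P [p]_S = (-9, 0, 12).
Then [p]_D = Q [p]_F = (-18, 18, 24).

(-18, 18, 24)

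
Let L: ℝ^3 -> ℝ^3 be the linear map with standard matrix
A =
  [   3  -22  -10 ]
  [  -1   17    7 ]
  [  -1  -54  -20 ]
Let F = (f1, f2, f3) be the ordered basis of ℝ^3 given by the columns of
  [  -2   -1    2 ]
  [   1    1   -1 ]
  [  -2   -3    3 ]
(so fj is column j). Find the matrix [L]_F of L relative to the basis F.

The j-th column of [L]_F is [L(fj)]_F.
L(f1) = A f1 = [-8, 5, -12] = 3f1 + 2f2 + 0·f3, so column 1 is [3, 2, 0].
Repeating for f2, f3 and assembling the columns gives [[3, -2, -2], [2, -1, 2], [0, 0, -2]].

[[3, -2, -2], [2, -1, 2], [0, 0, -2]]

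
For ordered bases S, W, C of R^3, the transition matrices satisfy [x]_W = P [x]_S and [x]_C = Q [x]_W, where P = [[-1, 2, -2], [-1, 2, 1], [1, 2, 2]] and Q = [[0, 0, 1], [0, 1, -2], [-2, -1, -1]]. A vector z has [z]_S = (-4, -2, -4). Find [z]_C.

Composing the changes, [z]_C = Q P [z]_S.
Q P = [[1, 2, 2], [-3, -2, -3], [2, -8, 1]]; applying this to (-4, -2, -4) gives (-16, 28, 4).

(-16, 28, 4)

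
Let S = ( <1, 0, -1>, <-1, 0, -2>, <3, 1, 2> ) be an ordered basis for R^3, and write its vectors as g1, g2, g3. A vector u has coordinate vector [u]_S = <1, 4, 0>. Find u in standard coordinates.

The coordinates say u = g1 + 4g2 + 0·g3; adding the scaled basis vectors gives <-3, 0, -9>.

<-3, 0, -9>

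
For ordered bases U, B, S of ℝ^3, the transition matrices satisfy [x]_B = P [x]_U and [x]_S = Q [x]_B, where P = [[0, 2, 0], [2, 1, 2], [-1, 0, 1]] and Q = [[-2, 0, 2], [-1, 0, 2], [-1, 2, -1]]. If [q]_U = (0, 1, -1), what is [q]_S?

Composing the changes, [q]_S = Q P [q]_U.
Q P = [[-2, -4, 2], [-2, -2, 2], [5, 0, 3]]; applying this to (0, 1, -1) gives (-6, -4, -3).

(-6, -4, -3)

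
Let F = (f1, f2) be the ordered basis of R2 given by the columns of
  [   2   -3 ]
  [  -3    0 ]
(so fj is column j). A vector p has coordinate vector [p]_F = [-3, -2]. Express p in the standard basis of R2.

[0, 9]

By definition p = -3f1 - 2f2.
Summing componentwise gives [0, 9].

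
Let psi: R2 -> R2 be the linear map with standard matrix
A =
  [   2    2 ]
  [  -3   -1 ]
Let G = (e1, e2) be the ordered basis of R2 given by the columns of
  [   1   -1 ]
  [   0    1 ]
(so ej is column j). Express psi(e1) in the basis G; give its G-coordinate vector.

(-1, -3)

Compute psi(e1) = A e1 = (2, -3) in standard coordinates.
Then write this in G-coordinates: solve for y in y_1 e1 + y_2 e2 = (2, -3).
This gives y = (-1, -3), which is column 1 of [psi]_G.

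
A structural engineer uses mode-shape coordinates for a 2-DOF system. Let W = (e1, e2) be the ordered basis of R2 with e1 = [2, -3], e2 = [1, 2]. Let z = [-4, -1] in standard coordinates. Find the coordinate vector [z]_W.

[-1, -2]

[z]_W is the unique c with M c = z, where M has columns e1, e2.
System: 2c_1 + c_2 = -4, -3c_1 + 2c_2 = -1; solving gives c_1 = -1, c_2 = -2.
Check: -e1 - 2e2 = [-4, -1].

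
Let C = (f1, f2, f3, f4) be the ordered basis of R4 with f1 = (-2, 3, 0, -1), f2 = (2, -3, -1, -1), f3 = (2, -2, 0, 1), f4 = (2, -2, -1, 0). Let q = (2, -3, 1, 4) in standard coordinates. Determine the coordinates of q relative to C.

(-3, -2, -1, 1)

[q]_C is the unique c with M c = q, where M has columns f1, ..., f4.
Solving this 4x4 system gives c = (-3, -2, -1, 1).
Check: -3f1 - 2f2 - f3 + f4 = (2, -3, 1, 4).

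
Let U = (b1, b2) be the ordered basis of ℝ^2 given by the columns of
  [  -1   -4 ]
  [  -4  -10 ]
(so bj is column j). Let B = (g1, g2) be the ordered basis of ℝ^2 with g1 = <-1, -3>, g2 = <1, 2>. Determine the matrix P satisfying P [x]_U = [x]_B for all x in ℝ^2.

Let M have columns bj and N have columns gj. Then for every x, N [x]_B = x = M [x]_U, so P = N^(-1) M.
Since det N = 1, N^(-1) has integer entries; multiplying gives P = [[2, 2], [1, -2]].

[[2, 2], [1, -2]]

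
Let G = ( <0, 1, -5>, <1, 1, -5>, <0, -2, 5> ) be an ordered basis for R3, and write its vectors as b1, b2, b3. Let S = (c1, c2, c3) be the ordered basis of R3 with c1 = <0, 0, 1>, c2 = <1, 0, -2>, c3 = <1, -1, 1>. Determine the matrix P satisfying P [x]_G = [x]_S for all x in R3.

Take x = bj: its G-coordinates are the j-th standard unit vector, so P e_j — column j of P — equals [bj]_S.
b1 = -2c1 + c2 - c3, giving column 1 = <-2, 1, -1>; repeating for each j gives P = [[-2, 0, -1], [1, 2, -2], [-1, -1, 2]].

[[-2, 0, -1], [1, 2, -2], [-1, -1, 2]]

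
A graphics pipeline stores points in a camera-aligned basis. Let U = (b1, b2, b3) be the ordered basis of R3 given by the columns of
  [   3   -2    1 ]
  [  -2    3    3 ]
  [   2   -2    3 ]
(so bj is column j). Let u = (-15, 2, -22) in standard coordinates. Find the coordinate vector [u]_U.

(-1, 4, -4)

Write u = c_1 b1 + ... + c_3 b3 and solve for the c_i.
Row-reducing the augmented matrix [M | u] gives c = (-1, 4, -4).
Check: -b1 + 4b2 - 4b3 = (-15, 2, -22).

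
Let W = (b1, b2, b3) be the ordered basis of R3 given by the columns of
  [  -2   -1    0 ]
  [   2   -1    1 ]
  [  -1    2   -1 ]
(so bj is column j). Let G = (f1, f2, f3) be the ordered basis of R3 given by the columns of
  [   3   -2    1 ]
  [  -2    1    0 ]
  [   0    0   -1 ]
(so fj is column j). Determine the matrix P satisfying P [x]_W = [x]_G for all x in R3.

Column j of P is [bj]_G, since P maps W-coordinates to G-coordinates.
Expressing b1 in G: b1 = -f1 + 0·f2 + f3, so column 1 of P is <-1, 0, 1>.
Doing the same for each bj gives P = [[-1, 1, -1], [0, 1, -1], [1, -2, 1]].

[[-1, 1, -1], [0, 1, -1], [1, -2, 1]]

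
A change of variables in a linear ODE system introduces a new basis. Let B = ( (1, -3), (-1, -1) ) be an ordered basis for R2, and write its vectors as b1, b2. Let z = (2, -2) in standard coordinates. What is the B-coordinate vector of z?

(1, -1)

[z]_B is the unique c with M c = z, where M has columns b1, b2.
System: c_1 - c_2 = 2, -3c_1 - c_2 = -2; solving gives c_1 = 1, c_2 = -1.
Check: b1 - b2 = (2, -2).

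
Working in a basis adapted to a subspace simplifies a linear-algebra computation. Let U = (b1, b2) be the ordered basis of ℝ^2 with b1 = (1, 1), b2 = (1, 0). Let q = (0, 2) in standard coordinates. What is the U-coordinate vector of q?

Write q = c_1 b1 + c_2 b2 and solve for the c_i.
System: c_1 + c_2 = 0, c_1 + 0c_2 = 2; solving gives c_1 = 2, c_2 = -2.
Check: 2b1 - 2b2 = (0, 2).

(2, -2)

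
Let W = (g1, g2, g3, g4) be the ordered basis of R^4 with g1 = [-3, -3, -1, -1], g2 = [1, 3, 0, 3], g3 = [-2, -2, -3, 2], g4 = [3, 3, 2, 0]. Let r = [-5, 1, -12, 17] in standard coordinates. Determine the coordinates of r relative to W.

[0, 3, 4, 0]

We seek scalars with c_1 g1 + ... + c_4 g4 = r; equivalently solve M c = r where the columns of M are g1, ..., g4.
Solving this 4x4 system gives c = (0, 3, 4, 0).
Check: 0·g1 + 3g2 + 4g3 + 0·g4 = [-5, 1, -12, 17].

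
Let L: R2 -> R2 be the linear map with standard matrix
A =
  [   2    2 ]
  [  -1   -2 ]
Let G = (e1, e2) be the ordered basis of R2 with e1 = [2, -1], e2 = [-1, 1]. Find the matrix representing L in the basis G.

[[2, -1], [2, -2]]

Let P have columns e1, e2. Then [L]_G = P^(-1) A P.
Here det P = 1, so P^(-1) is integer; computing A P first and then P^(-1)(A P) gives [[2, -1], [2, -2]].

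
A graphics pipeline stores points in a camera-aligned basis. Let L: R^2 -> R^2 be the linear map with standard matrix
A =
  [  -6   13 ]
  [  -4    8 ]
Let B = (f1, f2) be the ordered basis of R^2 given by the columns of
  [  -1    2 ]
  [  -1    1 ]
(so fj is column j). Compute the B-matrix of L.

Let P have columns f1, f2. Then [L]_B = P^(-1) A P.
Here det P = 1, so P^(-1) is integer; computing A P first and then P^(-1)(A P) gives [[1, 1], [-3, 1]].

[[1, 1], [-3, 1]]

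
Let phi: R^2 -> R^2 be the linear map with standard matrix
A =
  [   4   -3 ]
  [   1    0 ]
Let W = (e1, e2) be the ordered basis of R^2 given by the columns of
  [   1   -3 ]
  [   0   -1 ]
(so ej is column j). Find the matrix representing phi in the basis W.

With P the matrix whose columns are e1, e2, [phi]_W = P^(-1) A P.
Column by column: phi(e1) = A e1 = [4, 1]; its W-coordinates [1, -1] give column 1.
Continuing for each basis vector yields [phi]_W = [[1, 0], [-1, 3]].

[[1, 0], [-1, 3]]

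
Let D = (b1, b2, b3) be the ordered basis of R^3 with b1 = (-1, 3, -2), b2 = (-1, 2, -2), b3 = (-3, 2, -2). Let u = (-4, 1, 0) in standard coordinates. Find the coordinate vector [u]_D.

(1, -3, 2)

Write u = c_1 b1 + ... + c_3 b3 and solve for the c_i.
Solving this 3x3 system gives c = (1, -3, 2).
Check: b1 - 3b2 + 2b3 = (-4, 1, 0).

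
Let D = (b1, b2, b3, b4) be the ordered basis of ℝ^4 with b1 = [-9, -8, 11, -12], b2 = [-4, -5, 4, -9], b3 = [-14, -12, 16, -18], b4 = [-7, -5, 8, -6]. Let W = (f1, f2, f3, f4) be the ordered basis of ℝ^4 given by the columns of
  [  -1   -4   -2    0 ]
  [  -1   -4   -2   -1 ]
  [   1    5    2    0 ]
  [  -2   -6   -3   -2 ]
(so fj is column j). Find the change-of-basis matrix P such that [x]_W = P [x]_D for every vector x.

[[1, 2, 2, -1], [2, 0, 2, 1], [0, 1, 2, 2], [-1, 1, -2, -2]]

Let M have columns bj and N have columns fj. Then for every x, N [x]_W = x = M [x]_D, so P = N^(-1) M.
Since det N = 1, N^(-1) has integer entries; multiplying gives P = [[1, 2, 2, -1], [2, 0, 2, 1], [0, 1, 2, 2], [-1, 1, -2, -2]].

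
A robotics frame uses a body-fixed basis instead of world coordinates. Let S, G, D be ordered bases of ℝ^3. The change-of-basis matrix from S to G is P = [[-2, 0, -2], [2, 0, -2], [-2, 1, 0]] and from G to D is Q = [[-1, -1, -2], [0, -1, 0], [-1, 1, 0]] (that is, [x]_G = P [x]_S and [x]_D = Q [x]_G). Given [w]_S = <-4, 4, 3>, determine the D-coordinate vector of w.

<-12, 14, -16>

Apply P to get G-coordinates <2, -14, 12>, then Q to get D-coordinates.
The result is [w]_D = <-12, 14, -16>.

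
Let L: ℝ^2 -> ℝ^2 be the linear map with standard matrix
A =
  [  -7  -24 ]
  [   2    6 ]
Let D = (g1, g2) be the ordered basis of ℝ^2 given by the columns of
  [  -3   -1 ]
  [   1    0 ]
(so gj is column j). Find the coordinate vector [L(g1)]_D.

(0, 3)

Column 1 of [L]_D is the D-coordinate vector of L(g1).
In standard coordinates L(g1) = A g1 = (-3, 0).
Converting to D: (-3, 0) = 0·g1 + 3g2, so the coordinate vector is (0, 3).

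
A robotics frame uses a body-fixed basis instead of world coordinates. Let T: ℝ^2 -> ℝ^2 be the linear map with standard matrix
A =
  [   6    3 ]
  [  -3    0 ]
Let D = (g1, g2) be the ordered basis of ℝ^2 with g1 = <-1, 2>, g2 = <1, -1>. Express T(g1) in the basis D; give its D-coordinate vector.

Compute T(g1) = A g1 = <0, 3> in standard coordinates.
Then write this in D-coordinates: solve for y in y_1 g1 + y_2 g2 = <0, 3>.
This gives y = <3, 3>, which is column 1 of [T]_D.

<3, 3>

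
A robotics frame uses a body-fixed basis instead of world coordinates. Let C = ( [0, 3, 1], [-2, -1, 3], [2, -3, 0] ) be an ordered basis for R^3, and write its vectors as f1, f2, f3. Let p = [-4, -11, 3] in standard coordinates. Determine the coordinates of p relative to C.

Write p = c_1 f1 + ... + c_3 f3 and solve for the c_i.
Gaussian elimination on [M | p] yields c = (-3, 2, 0).
Check: -3f1 + 2f2 + 0·f3 = [-4, -11, 3].

[-3, 2, 0]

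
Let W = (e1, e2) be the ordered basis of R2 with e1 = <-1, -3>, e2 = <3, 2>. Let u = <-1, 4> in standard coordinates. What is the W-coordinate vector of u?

<-2, -1>

We seek scalars with c_1 e1 + c_2 e2 = u; equivalently solve M c = u where the columns of M are e1, e2.
System: -c_1 + 3c_2 = -1, -3c_1 + 2c_2 = 4; solving gives c_1 = -2, c_2 = -1.
Check: -2e1 - e2 = <-1, 4>.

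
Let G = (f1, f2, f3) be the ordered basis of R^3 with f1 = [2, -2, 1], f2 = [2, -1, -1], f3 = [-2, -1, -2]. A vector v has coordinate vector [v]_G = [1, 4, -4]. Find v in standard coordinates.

The coordinates say v = f1 + 4f2 - 4f3; adding the scaled basis vectors gives [18, -2, 5].

[18, -2, 5]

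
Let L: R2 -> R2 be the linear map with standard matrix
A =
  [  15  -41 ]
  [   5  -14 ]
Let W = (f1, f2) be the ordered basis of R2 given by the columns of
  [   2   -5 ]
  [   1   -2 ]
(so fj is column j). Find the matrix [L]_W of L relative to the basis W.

[[2, 1], [3, -1]]

Let P have columns f1, f2. Then [L]_W = P^(-1) A P.
Here det P = 1, so P^(-1) is integer; computing A P first and then P^(-1)(A P) gives [[2, 1], [3, -1]].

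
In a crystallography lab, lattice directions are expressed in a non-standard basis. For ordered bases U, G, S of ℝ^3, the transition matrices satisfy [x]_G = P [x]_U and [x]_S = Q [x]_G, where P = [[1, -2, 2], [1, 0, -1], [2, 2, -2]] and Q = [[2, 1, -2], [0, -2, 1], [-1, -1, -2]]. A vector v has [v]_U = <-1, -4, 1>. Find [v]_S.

Composing the changes, [v]_S = Q P [v]_U.
Q P = [[-1, -8, 7], [0, 2, 0], [-6, -2, 3]]; applying this to <-1, -4, 1> gives <40, -8, 17>.

<40, -8, 17>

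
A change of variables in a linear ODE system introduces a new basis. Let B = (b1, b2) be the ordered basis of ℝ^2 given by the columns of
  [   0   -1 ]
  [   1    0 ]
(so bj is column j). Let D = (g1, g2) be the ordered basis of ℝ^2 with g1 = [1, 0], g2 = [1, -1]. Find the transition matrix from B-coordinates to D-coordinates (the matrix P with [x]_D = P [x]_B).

Take x = bj: its B-coordinates are the j-th standard unit vector, so P e_j — column j of P — equals [bj]_D.
b1 = g1 - g2, giving column 1 = [1, -1]; repeating for each j gives P = [[1, -1], [-1, 0]].

[[1, -1], [-1, 0]]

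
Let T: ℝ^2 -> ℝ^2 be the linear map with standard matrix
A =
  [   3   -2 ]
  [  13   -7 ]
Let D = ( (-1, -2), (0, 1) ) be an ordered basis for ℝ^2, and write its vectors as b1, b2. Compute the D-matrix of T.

[[-1, 2], [-1, -3]]

Let P have columns b1, b2. Then [T]_D = P^(-1) A P.
Here det P = -1, so P^(-1) is integer; computing A P first and then P^(-1)(A P) gives [[-1, 2], [-1, -3]].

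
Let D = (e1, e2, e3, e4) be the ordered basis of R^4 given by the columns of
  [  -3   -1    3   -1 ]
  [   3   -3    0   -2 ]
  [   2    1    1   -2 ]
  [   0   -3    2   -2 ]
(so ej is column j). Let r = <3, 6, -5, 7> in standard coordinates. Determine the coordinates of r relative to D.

We seek scalars with c_1 e1 + ... + c_4 e4 = r; equivalently solve M c = r where the columns of M are e1, ..., e4.
Solving this 4x4 system gives c = (1, -3, 2, 3).
Check: e1 - 3e2 + 2e3 + 3e4 = <3, 6, -5, 7>.

<1, -3, 2, 3>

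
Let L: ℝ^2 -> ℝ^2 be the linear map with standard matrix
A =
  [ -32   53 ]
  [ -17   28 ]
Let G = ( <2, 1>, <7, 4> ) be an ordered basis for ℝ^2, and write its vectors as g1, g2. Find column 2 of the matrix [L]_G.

Compute L(g2) = A g2 = <-12, -7> in standard coordinates.
Then write this in G-coordinates: solve for y in y_1 g1 + y_2 g2 = <-12, -7>.
This gives y = <1, -2>, which is column 2 of [L]_G.

<1, -2>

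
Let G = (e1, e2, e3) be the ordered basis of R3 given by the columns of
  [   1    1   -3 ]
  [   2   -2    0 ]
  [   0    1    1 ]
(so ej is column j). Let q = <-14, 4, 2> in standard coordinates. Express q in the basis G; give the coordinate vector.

<0, -2, 4>

[q]_G is the unique c with M c = q, where M has columns e1, ..., e3.
Row-reducing the augmented matrix [M | q] gives c = (0, -2, 4).
Check: 0·e1 - 2e2 + 4e3 = <-14, 4, 2>.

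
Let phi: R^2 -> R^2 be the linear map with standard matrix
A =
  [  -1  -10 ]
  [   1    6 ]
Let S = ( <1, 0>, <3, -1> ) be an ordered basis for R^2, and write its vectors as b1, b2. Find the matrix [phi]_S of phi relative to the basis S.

[[2, -2], [-1, 3]]

The j-th column of [phi]_S is [phi(bj)]_S.
phi(b1) = A b1 = <-1, 1> = 2b1 - b2, so column 1 is <2, -1>.
Repeating for b2 and assembling the columns gives [[2, -2], [-1, 3]].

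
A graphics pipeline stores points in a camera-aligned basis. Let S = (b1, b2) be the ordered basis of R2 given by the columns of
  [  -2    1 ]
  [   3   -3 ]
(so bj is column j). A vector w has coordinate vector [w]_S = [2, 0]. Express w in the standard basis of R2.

[-4, 6]

w = M [w]_S, where M has columns b1, b2.
Carrying out the matrix-vector product, w = [-4, 6].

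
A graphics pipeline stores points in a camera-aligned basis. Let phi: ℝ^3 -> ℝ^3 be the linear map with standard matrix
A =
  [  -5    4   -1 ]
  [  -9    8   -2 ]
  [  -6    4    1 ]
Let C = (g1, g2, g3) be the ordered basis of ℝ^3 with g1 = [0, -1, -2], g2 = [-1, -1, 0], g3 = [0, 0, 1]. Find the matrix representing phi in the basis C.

With P the matrix whose columns are g1, ..., g3, [phi]_C = P^(-1) A P.
Column by column: phi(g1) = A g1 = [-2, -4, -6]; its C-coordinates [2, 2, -2] give column 1.
Continuing for each basis vector yields [phi]_C = [[2, 0, 1], [2, -1, 1], [-2, 2, 3]].

[[2, 0, 1], [2, -1, 1], [-2, 2, 3]]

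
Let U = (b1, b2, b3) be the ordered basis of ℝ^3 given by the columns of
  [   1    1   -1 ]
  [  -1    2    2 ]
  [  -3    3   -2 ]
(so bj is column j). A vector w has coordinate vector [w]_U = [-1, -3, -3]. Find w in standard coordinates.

The coordinates say w = -b1 - 3b2 - 3b3; adding the scaled basis vectors gives [-1, -11, 0].

[-1, -11, 0]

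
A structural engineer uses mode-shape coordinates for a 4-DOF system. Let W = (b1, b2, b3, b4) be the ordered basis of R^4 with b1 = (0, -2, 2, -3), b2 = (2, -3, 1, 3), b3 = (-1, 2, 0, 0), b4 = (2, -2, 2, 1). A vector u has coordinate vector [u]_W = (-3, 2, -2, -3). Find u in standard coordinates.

(0, 2, -10, 12)

u = M [u]_W, where M has columns b1, ..., b4.
Carrying out the matrix-vector product, u = (0, 2, -10, 12).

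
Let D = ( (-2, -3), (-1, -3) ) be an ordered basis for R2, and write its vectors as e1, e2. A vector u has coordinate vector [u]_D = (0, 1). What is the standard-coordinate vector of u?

u = M [u]_D, where M has columns e1, e2.
Carrying out the matrix-vector product, u = (-1, -3).

(-1, -3)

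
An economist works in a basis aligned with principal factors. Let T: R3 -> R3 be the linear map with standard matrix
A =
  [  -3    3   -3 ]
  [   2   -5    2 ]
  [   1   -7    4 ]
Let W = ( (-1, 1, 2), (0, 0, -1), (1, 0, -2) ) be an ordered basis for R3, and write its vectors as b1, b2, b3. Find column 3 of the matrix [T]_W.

Compute T(b3) = A b3 = (3, -2, -7) in standard coordinates.
Then write this in W-coordinates: solve for y in y_1 b1 + ... + y_3 b3 = (3, -2, -7).
This gives y = (-2, 1, 1), which is column 3 of [T]_W.

(-2, 1, 1)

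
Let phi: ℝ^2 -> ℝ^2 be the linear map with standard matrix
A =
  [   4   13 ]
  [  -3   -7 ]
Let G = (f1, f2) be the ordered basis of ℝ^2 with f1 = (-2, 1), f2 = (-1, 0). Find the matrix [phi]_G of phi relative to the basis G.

The j-th column of [phi]_G is [phi(fj)]_G.
phi(f1) = A f1 = (5, -1) = -f1 - 3f2, so column 1 is (-1, -3).
Repeating for f2 and assembling the columns gives [[-1, 3], [-3, -2]].

[[-1, 3], [-3, -2]]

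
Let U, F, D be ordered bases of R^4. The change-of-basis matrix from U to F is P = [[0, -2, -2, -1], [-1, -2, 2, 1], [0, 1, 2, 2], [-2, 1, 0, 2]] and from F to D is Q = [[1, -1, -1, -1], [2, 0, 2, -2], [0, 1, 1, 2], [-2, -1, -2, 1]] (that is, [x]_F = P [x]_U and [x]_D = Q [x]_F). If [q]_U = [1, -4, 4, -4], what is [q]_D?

Composing the changes, [q]_D = Q P [q]_U.
Q P = [[3, -2, -6, -6], [4, -4, 0, -2], [-5, 1, 4, 7], [-1, 5, -2, -1]]; applying this to [1, -4, 4, -4] gives [11, 28, -21, -25].

[11, 28, -21, -25]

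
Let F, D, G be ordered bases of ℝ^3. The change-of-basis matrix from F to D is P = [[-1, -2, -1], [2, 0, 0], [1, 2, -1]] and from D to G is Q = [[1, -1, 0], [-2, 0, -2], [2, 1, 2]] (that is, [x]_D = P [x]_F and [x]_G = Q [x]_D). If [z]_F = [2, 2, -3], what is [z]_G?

[-7, -12, 16]

First [z]_D = P [z]_F = [-3, 4, 9].
Then [z]_G = Q [z]_D = [-7, -12, 16].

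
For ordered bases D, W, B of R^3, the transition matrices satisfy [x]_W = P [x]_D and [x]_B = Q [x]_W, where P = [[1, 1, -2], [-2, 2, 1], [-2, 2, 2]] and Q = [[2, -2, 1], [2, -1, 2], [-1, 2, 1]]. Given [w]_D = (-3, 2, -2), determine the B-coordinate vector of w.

First [w]_W = P [w]_D = (3, 8, 6).
Then [w]_B = Q [w]_W = (-4, 10, 19).

(-4, 10, 19)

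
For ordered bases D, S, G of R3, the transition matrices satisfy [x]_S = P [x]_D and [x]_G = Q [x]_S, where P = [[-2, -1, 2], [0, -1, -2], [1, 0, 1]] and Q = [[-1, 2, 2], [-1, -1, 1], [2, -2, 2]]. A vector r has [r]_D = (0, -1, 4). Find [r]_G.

(-15, 2, 40)

First [r]_S = P [r]_D = (9, -7, 4).
Then [r]_G = Q [r]_S = (-15, 2, 40).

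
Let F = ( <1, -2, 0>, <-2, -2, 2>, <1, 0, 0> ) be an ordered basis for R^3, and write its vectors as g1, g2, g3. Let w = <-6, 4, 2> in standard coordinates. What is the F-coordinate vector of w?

[w]_F is the unique c with M c = w, where M has columns g1, ..., g3.
Row-reducing the augmented matrix [M | w] gives c = (-3, 1, -1).
Check: -3g1 + g2 - g3 = <-6, 4, 2>.

<-3, 1, -1>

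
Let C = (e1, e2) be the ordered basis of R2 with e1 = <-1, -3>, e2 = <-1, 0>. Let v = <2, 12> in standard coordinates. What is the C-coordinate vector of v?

[v]_C is the unique c with M c = v, where M has columns e1, e2.
System: -c_1 - c_2 = 2, -3c_1 + 0c_2 = 12; solving gives c_1 = -4, c_2 = 2.
Check: -4e1 + 2e2 = <2, 12>.

<-4, 2>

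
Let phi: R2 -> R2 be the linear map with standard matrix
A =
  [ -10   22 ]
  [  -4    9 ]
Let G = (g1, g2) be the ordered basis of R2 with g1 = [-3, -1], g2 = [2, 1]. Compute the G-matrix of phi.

Let P have columns g1, g2. Then [phi]_G = P^(-1) A P.
Here det P = -1, so P^(-1) is integer; computing A P first and then P^(-1)(A P) gives [[-2, 0], [1, 1]].

[[-2, 0], [1, 1]]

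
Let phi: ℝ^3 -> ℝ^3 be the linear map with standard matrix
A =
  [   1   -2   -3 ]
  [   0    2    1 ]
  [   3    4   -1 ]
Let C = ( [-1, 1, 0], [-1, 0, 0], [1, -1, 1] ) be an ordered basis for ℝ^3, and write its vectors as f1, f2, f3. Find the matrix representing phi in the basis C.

[[3, -3, -3], [1, 1, 1], [1, -3, -2]]

Let P have columns f1, ..., f3. Then [phi]_C = P^(-1) A P.
Here det P = 1, so P^(-1) is integer; computing A P first and then P^(-1)(A P) gives [[3, -3, -3], [1, 1, 1], [1, -3, -2]].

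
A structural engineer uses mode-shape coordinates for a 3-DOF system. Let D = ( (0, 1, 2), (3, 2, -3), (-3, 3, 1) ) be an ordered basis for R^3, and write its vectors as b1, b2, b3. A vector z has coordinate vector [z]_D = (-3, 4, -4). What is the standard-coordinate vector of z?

z = M [z]_D, where M has columns b1, ..., b3.
Carrying out the matrix-vector product, z = (24, -7, -22).

(24, -7, -22)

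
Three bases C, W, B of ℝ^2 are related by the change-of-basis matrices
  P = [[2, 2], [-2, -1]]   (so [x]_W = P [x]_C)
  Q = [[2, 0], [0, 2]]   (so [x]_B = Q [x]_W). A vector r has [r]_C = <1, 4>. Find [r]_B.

<20, -12>

Apply P to get W-coordinates <10, -6>, then Q to get B-coordinates.
The result is [r]_B = <20, -12>.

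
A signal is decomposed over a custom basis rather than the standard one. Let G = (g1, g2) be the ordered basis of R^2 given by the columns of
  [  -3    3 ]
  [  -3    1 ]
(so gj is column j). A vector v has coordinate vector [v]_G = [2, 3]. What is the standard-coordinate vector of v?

[3, -3]

The coordinates say v = 2g1 + 3g2; adding the scaled basis vectors gives [3, -3].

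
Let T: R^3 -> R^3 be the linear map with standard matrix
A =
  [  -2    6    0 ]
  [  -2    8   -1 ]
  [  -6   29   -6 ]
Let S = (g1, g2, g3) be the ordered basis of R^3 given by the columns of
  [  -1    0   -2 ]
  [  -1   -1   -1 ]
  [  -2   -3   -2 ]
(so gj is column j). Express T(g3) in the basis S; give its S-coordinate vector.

Column 3 of [T]_S is the S-coordinate vector of T(g3).
In standard coordinates T(g3) = A g3 = [-2, -2, -5].
Converting to S: [-2, -2, -5] = 0·g1 + g2 + g3, so the coordinate vector is [0, 1, 1].

[0, 1, 1]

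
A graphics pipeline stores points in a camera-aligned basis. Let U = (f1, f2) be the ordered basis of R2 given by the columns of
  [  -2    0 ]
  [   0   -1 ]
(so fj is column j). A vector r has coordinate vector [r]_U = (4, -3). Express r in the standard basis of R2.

By definition r = 4f1 - 3f2.
Summing componentwise gives (-8, 3).

(-8, 3)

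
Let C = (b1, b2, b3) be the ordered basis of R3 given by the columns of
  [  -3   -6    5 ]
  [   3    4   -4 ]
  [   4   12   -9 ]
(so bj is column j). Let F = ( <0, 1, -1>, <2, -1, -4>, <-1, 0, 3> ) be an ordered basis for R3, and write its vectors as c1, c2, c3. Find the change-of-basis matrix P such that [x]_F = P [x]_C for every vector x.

[[1, 2, -2], [-2, -2, 2], [-1, 2, -1]]

Let M have columns bj and N have columns cj. Then for every x, N [x]_F = x = M [x]_C, so P = N^(-1) M.
Since det N = -1, N^(-1) has integer entries; multiplying gives P = [[1, 2, -2], [-2, -2, 2], [-1, 2, -1]].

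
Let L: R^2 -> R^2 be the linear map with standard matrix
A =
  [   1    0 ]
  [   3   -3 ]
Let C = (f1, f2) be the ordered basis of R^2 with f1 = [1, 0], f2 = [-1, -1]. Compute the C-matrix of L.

[[-2, -1], [-3, 0]]

The j-th column of [L]_C is [L(fj)]_C.
L(f1) = A f1 = [1, 3] = -2f1 - 3f2, so column 1 is [-2, -3].
Repeating for f2 and assembling the columns gives [[-2, -1], [-3, 0]].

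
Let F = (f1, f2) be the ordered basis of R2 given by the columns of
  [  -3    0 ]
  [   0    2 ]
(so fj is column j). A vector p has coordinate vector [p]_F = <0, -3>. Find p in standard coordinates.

<0, -6>

By definition p = 0·f1 - 3f2.
Summing componentwise gives <0, -6>.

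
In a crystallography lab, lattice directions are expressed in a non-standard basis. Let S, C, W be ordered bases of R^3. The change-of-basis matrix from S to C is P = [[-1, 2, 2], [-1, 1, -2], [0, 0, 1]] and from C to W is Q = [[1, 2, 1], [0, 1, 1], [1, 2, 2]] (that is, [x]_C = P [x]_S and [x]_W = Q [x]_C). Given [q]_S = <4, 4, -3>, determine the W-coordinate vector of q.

<7, 3, 4>

Composing the changes, [q]_W = Q P [q]_S.
Q P = [[-3, 4, -1], [-1, 1, -1], [-3, 4, 0]]; applying this to <4, 4, -3> gives <7, 3, 4>.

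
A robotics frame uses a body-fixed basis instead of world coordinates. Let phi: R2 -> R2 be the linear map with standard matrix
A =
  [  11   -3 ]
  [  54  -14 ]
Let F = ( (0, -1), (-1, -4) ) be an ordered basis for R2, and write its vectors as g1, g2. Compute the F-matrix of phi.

The j-th column of [phi]_F is [phi(gj)]_F.
phi(g1) = A g1 = (3, 14) = -2g1 - 3g2, so column 1 is (-2, -3).
Repeating for g2 and assembling the columns gives [[-2, 2], [-3, -1]].

[[-2, 2], [-3, -1]]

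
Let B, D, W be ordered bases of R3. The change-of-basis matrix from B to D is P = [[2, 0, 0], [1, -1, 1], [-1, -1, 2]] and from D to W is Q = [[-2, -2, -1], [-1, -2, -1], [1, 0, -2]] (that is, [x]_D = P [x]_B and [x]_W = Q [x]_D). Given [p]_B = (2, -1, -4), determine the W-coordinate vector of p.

First [p]_D = P [p]_B = (4, -1, -9).
Then [p]_W = Q [p]_D = (3, 7, 22).

(3, 7, 22)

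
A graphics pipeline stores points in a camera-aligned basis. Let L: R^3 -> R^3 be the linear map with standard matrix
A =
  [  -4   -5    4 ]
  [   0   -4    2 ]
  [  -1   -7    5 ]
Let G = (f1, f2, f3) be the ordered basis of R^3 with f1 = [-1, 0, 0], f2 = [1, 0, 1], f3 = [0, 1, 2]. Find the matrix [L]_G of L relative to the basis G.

[[-3, 0, 0], [1, 0, 3], [0, 2, 0]]

Let P have columns f1, ..., f3. Then [L]_G = P^(-1) A P.
Here det P = 1, so P^(-1) is integer; computing A P first and then P^(-1)(A P) gives [[-3, 0, 0], [1, 0, 3], [0, 2, 0]].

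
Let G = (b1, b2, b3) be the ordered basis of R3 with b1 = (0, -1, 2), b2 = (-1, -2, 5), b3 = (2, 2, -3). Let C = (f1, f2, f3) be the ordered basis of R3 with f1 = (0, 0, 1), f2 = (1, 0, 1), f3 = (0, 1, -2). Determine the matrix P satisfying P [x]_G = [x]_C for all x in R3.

Column j of P is [bj]_C, since P maps G-coordinates to C-coordinates.
Expressing b1 in C: b1 = 0·f1 + 0·f2 - f3, so column 1 of P is (0, 0, -1).
Doing the same for each bj gives P = [[0, 2, -1], [0, -1, 2], [-1, -2, 2]].

[[0, 2, -1], [0, -1, 2], [-1, -2, 2]]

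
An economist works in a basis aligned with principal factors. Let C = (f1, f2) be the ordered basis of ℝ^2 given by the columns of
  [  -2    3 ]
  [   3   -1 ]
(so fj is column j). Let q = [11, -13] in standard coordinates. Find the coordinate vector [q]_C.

[-4, 1]

Write q = c_1 f1 + c_2 f2 and solve for the c_i.
System: -2c_1 + 3c_2 = 11, 3c_1 - c_2 = -13; solving gives c_1 = -4, c_2 = 1.
Check: -4f1 + f2 = [11, -13].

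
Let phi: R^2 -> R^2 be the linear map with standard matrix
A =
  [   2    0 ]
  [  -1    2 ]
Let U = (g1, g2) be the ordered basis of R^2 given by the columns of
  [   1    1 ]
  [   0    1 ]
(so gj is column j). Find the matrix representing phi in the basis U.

The j-th column of [phi]_U is [phi(gj)]_U.
phi(g1) = A g1 = (2, -1) = 3g1 - g2, so column 1 is (3, -1).
Repeating for g2 and assembling the columns gives [[3, 1], [-1, 1]].

[[3, 1], [-1, 1]]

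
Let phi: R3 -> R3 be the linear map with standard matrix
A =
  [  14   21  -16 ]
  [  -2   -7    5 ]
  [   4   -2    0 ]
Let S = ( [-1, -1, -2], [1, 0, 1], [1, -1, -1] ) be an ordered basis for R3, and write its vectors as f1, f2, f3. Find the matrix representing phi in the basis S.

[[3, 0, -3], [2, 1, 3], [-2, -3, 3]]

With P the matrix whose columns are f1, ..., f3, [phi]_S = P^(-1) A P.
Column by column: phi(f1) = A f1 = [-3, -1, -2]; its S-coordinates [3, 2, -2] give column 1.
Continuing for each basis vector yields [phi]_S = [[3, 0, -3], [2, 1, 3], [-2, -3, 3]].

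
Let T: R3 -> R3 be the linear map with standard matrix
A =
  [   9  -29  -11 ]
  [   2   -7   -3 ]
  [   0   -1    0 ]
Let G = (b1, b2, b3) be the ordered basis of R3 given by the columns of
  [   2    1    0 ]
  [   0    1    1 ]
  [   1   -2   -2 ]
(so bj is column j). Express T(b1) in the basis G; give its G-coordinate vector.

Column 1 of [T]_G is the G-coordinate vector of T(b1).
In standard coordinates T(b1) = A b1 = <7, 1, 0>.
Converting to G: <7, 1, 0> = 2b1 + 3b2 - 2b3, so the coordinate vector is <2, 3, -2>.

<2, 3, -2>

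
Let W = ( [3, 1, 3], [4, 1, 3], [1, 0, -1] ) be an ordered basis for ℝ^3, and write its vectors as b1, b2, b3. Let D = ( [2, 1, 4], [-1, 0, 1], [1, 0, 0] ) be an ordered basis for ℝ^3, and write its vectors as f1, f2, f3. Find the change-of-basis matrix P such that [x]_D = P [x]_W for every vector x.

[[1, 1, 0], [-1, -1, -1], [0, 1, 0]]

Take x = bj: its W-coordinates are the j-th standard unit vector, so P e_j — column j of P — equals [bj]_D.
b1 = f1 - f2 + 0·f3, giving column 1 = [1, -1, 0]; repeating for each j gives P = [[1, 1, 0], [-1, -1, -1], [0, 1, 0]].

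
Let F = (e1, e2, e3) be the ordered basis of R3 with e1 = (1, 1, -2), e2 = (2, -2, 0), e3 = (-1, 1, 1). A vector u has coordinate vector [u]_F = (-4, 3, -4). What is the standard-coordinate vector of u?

u = M [u]_F, where M has columns e1, ..., e3.
Carrying out the matrix-vector product, u = (6, -14, 4).

(6, -14, 4)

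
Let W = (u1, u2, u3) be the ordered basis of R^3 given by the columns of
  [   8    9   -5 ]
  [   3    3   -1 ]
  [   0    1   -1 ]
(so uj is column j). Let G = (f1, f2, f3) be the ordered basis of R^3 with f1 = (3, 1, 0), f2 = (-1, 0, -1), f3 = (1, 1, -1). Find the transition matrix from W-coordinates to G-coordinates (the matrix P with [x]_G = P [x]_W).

Column j of P is [uj]_G, since P maps W-coordinates to G-coordinates.
Expressing u1 in G: u1 = 2f1 - f2 + f3, so column 1 of P is (2, -1, 1).
Doing the same for each uj gives P = [[2, 2, -2], [-1, -2, 0], [1, 1, 1]].

[[2, 2, -2], [-1, -2, 0], [1, 1, 1]]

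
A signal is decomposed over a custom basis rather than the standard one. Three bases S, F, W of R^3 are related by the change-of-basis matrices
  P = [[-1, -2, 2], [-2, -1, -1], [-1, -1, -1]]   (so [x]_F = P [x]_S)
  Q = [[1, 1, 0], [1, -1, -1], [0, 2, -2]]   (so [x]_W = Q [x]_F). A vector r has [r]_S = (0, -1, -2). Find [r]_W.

First [r]_F = P [r]_S = (-2, 3, 3).
Then [r]_W = Q [r]_F = (1, -8, 0).

(1, -8, 0)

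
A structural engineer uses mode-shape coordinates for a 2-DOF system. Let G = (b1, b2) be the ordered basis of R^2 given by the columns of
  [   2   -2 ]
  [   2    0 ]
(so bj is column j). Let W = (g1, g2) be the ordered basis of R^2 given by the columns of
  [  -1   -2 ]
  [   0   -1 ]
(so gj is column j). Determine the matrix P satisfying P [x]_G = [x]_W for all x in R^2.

[[2, 2], [-2, 0]]

Take x = bj: its G-coordinates are the j-th standard unit vector, so P e_j — column j of P — equals [bj]_W.
b1 = 2g1 - 2g2, giving column 1 = [2, -2]; repeating for each j gives P = [[2, 2], [-2, 0]].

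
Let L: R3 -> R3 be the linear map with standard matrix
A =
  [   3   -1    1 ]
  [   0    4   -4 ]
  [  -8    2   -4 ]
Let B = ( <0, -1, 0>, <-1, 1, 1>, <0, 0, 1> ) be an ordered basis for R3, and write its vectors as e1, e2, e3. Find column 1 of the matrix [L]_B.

Compute L(e1) = A e1 = <1, -4, -2> in standard coordinates.
Then write this in B-coordinates: solve for y in y_1 e1 + ... + y_3 e3 = <1, -4, -2>.
This gives y = <3, -1, -1>, which is column 1 of [L]_B.

<3, -1, -1>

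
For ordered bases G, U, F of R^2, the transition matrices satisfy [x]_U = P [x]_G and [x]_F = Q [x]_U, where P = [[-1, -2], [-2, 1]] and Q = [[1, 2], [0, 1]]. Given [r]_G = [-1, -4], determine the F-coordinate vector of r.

[5, -2]

Apply P to get U-coordinates [9, -2], then Q to get F-coordinates.
The result is [r]_F = [5, -2].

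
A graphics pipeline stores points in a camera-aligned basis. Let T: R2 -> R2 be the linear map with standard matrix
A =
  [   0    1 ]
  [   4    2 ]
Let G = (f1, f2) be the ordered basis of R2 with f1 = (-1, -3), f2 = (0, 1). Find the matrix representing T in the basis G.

[[3, -1], [-1, -1]]

The j-th column of [T]_G is [T(fj)]_G.
T(f1) = A f1 = (-3, -10) = 3f1 - f2, so column 1 is (3, -1).
Repeating for f2 and assembling the columns gives [[3, -1], [-1, -1]].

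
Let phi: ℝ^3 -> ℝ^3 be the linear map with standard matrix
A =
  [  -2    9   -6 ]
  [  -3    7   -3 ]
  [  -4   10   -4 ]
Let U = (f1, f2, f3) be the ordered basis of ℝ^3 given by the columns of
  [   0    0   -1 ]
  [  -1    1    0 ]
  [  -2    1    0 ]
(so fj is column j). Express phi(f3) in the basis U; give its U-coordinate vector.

Compute phi(f3) = A f3 = [2, 3, 4] in standard coordinates.
Then write this in U-coordinates: solve for y in y_1 f1 + ... + y_3 f3 = [2, 3, 4].
This gives y = [-1, 2, -2], which is column 3 of [phi]_U.

[-1, 2, -2]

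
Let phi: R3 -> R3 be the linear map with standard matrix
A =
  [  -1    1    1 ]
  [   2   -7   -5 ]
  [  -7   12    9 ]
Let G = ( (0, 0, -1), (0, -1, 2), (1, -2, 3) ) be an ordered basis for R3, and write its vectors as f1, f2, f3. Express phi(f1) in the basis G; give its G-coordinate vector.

Column 1 of [phi]_G is the G-coordinate vector of phi(f1).
In standard coordinates phi(f1) = A f1 = (-1, 5, -9).
Converting to G: (-1, 5, -9) = 0·f1 - 3f2 - f3, so the coordinate vector is (0, -3, -1).

(0, -3, -1)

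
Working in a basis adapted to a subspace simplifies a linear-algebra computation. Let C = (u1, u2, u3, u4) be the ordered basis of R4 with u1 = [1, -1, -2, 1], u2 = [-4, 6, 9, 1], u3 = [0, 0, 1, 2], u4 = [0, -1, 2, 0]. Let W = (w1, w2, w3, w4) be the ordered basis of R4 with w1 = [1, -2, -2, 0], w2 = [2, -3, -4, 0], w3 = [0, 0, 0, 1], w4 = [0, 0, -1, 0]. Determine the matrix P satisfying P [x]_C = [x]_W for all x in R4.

[[-1, 0, 0, 2], [1, -2, 0, -1], [1, 1, 2, 0], [0, -1, -1, -2]]

Column j of P is [uj]_W, since P maps C-coordinates to W-coordinates.
Expressing u1 in W: u1 = -w1 + w2 + w3 + 0·w4, so column 1 of P is [-1, 1, 1, 0].
Doing the same for each uj gives P = [[-1, 0, 0, 2], [1, -2, 0, -1], [1, 1, 2, 0], [0, -1, -1, -2]].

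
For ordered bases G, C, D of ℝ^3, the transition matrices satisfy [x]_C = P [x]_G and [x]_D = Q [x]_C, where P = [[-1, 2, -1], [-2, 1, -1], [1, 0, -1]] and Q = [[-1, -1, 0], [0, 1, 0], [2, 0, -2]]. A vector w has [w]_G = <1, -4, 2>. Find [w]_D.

<19, -8, -20>

First [w]_C = P [w]_G = <-11, -8, -1>.
Then [w]_D = Q [w]_C = <19, -8, -20>.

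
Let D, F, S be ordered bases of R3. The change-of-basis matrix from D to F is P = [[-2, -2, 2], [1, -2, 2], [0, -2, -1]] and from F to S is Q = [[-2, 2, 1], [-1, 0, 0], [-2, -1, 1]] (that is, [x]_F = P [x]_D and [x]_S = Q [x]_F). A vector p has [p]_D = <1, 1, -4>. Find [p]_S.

<8, 12, 35>

First [p]_F = P [p]_D = <-12, -9, 2>.
Then [p]_S = Q [p]_F = <8, 12, 35>.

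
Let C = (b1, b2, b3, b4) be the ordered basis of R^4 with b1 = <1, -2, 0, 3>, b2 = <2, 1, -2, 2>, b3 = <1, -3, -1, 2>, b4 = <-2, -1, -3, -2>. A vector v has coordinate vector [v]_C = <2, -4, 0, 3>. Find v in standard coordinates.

<-12, -11, -1, -8>

The coordinates say v = 2b1 - 4b2 + 0·b3 + 3b4; adding the scaled basis vectors gives <-12, -11, -1, -8>.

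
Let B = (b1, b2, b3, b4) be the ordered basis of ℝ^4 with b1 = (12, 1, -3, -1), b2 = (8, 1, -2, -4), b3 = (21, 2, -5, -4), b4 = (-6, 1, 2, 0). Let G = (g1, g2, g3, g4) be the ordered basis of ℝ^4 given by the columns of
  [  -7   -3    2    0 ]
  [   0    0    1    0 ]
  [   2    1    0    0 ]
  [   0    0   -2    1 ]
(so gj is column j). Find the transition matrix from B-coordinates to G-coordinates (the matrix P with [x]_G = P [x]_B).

[[-1, 0, -2, 2], [-1, -2, -1, -2], [1, 1, 2, 1], [1, -2, 0, 2]]

Take x = bj: its B-coordinates are the j-th standard unit vector, so P e_j — column j of P — equals [bj]_G.
b1 = -g1 - g2 + g3 + g4, giving column 1 = (-1, -1, 1, 1); repeating for each j gives P = [[-1, 0, -2, 2], [-1, -2, -1, -2], [1, 1, 2, 1], [1, -2, 0, 2]].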